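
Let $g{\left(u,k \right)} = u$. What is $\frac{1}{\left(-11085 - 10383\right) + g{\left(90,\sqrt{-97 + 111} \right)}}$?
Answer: $- \frac{1}{21378} \approx -4.6777 \cdot 10^{-5}$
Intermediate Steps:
$\frac{1}{\left(-11085 - 10383\right) + g{\left(90,\sqrt{-97 + 111} \right)}} = \frac{1}{\left(-11085 - 10383\right) + 90} = \frac{1}{-21468 + 90} = \frac{1}{-21378} = - \frac{1}{21378}$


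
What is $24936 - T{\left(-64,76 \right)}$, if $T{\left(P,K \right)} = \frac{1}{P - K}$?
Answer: $\frac{3491041}{140} \approx 24936.0$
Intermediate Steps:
$24936 - T{\left(-64,76 \right)} = 24936 - - \frac{1}{76 - -64} = 24936 - - \frac{1}{76 + 64} = 24936 - - \frac{1}{140} = 24936 + \frac{1}{140} = \frac{3491041}{140}$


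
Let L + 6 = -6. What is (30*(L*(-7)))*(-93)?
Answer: -234360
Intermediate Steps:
L = -12 (L = -6 - 6 = -12)
(30*(L*(-7)))*(-93) = (30*(-12*(-7)))*(-93) = (30*84)*(-93) = 2520*(-93) = -234360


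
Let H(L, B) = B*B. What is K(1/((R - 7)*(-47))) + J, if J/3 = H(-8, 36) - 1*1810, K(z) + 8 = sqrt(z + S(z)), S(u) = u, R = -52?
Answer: -1550 + sqrt(5546)/2773 ≈ -1550.0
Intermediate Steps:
H(L, B) = B**2
K(z) = -8 + sqrt(2)*sqrt(z) (K(z) = -8 + sqrt(z + z) = -8 + sqrt(2*z) = -8 + sqrt(2)*sqrt(z))
J = -1542 (J = 3*(36**2 - 1*1810) = 3*(1296 - 1810) = 3*(-514) = -1542)
K(1/((R - 7)*(-47))) + J = (-8 + sqrt(2)*sqrt(1/(-52 - 7*(-47)))) - 1542 = (-8 + sqrt(2)*sqrt(-1/47/(-59))) - 1542 = (-8 + sqrt(2)*sqrt(-1/59*(-1/47))) - 1542 = (-8 + sqrt(2)*sqrt(1/2773)) - 1542 = (-8 + sqrt(2)*(sqrt(2773)/2773)) - 1542 = (-8 + sqrt(5546)/2773) - 1542 = -1550 + sqrt(5546)/2773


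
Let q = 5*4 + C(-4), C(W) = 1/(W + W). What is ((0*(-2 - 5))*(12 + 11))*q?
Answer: 0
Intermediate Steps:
C(W) = 1/(2*W)
q = 159/8 (q = 5*4 + (1/2)/(-4) = 20 + (1/2)*(-1/4) = 20 - 1/8 = 159/8 ≈ 19.875)
((0*(-2 - 5))*(12 + 11))*q = ((0*(-2 - 5))*(12 + 11))*(159/8) = ((0*(-7))*23)*(159/8) = (0*23)*(159/8) = 0*(159/8) = 0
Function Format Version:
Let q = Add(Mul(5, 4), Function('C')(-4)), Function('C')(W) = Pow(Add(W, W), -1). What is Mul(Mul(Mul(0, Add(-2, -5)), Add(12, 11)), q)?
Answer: 0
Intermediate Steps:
Function('C')(W) = Mul(Rational(1, 2), Pow(W, -1)) (Function('C')(W) = Pow(Mul(2, W), -1) = Mul(Rational(1, 2), Pow(W, -1)))
q = Rational(159, 8) (q = Add(Mul(5, 4), Mul(Rational(1, 2), Pow(-4, -1))) = Add(20, Mul(Rational(1, 2), Rational(-1, 4))) = Add(20, Rational(-1, 8)) = Rational(159, 8) ≈ 19.875)
Mul(Mul(Mul(0, Add(-2, -5)), Add(12, 11)), q) = Mul(Mul(Mul(0, Add(-2, -5)), Add(12, 11)), Rational(159, 8)) = Mul(Mul(Mul(0, -7), 23), Rational(159, 8)) = Mul(Mul(0, 23), Rational(159, 8)) = Mul(0, Rational(159, 8)) = 0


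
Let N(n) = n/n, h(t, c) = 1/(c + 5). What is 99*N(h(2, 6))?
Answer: 99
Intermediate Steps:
h(t, c) = 1/(5 + c)
N(n) = 1
99*N(h(2, 6)) = 99*1 = 99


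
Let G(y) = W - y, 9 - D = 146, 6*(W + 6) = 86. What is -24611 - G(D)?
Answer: -74269/3 ≈ -24756.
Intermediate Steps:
W = 25/3 (W = -6 + (⅙)*86 = -6 + 43/3 = 25/3 ≈ 8.3333)
D = -137 (D = 9 - 1*146 = 9 - 146 = -137)
G(y) = 25/3 - y
-24611 - G(D) = -24611 - (25/3 - 1*(-137)) = -24611 - (25/3 + 137) = -24611 - 1*436/3 = -24611 - 436/3 = -74269/3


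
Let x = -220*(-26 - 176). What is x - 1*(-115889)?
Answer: 160329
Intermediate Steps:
x = 44440 (x = -220*(-202) = 44440)
x - 1*(-115889) = 44440 - 1*(-115889) = 44440 + 115889 = 160329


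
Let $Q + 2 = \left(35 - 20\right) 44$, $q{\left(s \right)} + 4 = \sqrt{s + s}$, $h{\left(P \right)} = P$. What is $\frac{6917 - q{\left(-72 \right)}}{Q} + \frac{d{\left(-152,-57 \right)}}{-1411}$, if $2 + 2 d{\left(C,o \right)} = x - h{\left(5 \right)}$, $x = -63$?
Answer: $\frac{9788561}{928438} - \frac{6 i}{329} \approx 10.543 - 0.018237 i$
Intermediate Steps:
$q{\left(s \right)} = -4 + \sqrt{2} \sqrt{s}$ ($q{\left(s \right)} = -4 + \sqrt{s + s} = -4 + \sqrt{2 s} = -4 + \sqrt{2} \sqrt{s}$)
$Q = 658$ ($Q = -2 + \left(35 - 20\right) 44 = -2 + 15 \cdot 44 = -2 + 660 = 658$)
$d{\left(C,o \right)} = -35$ ($d{\left(C,o \right)} = -1 + \frac{-63 - 5}{2} = -1 + \frac{1}{2} \left(-68\right) = -1 - 34 = -35$)
$\frac{6917 - q{\left(-72 \right)}}{Q} + \frac{d{\left(-152,-57 \right)}}{-1411} = \frac{6917 - \left(-4 + \sqrt{2} \sqrt{-72}\right)}{658} - \frac{35}{-1411} = \left(6917 - \left(-4 + \sqrt{2} \cdot 6 i \sqrt{2}\right)\right) \frac{1}{658} - - \frac{35}{1411} = \left(6917 - \left(-4 + 12 i\right)\right) \frac{1}{658} + \frac{35}{1411} = \left(6917 + \left(4 - 12 i\right)\right) \frac{1}{658} + \frac{35}{1411} = \left(6921 - 12 i\right) \frac{1}{658} + \frac{35}{1411} = \left(\frac{6921}{658} - \frac{6 i}{329}\right) + \frac{35}{1411} = \frac{9788561}{928438} - \frac{6 i}{329}$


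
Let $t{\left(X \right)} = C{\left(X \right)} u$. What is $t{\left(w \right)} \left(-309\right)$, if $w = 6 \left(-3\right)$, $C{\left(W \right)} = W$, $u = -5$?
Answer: $-27810$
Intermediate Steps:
$w = -18$
$t{\left(X \right)} = - 5 X$ ($t{\left(X \right)} = X \left(-5\right) = - 5 X$)
$t{\left(w \right)} \left(-309\right) = \left(-5\right) \left(-18\right) \left(-309\right) = 90 \left(-309\right) = -27810$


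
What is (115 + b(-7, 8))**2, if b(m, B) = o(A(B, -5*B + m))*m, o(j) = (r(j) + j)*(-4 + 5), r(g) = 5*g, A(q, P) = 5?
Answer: 9025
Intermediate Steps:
o(j) = 6*j (o(j) = (5*j + j)*(-4 + 5) = (6*j)*1 = 6*j)
b(m, B) = 30*m (b(m, B) = (6*5)*m = 30*m)
(115 + b(-7, 8))**2 = (115 + 30*(-7))**2 = (115 - 210)**2 = (-95)**2 = 9025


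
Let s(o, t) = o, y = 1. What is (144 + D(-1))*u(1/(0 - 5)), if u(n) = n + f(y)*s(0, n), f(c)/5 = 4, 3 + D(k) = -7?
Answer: -134/5 ≈ -26.800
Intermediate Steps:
D(k) = -10 (D(k) = -3 - 7 = -10)
f(c) = 20 (f(c) = 5*4 = 20)
u(n) = n (u(n) = n + 20*0 = n + 0 = n)
(144 + D(-1))*u(1/(0 - 5)) = (144 - 10)/(0 - 5) = 134/(-5) = 134*(-⅕) = -134/5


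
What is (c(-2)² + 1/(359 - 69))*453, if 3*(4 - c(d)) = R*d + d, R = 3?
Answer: 17517359/870 ≈ 20135.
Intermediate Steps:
c(d) = 4 - 4*d/3 (c(d) = 4 - (3*d + d)/3 = 4 - 4*d/3)
(c(-2)² + 1/(359 - 69))*453 = ((4 - 4/3*(-2))² + 1/(359 - 69))*453 = ((4 + 8/3)² + 1/290)*453 = ((20/3)² + 1/290)*453 = (400/9 + 1/290)*453 = (116009/2610)*453 = 17517359/870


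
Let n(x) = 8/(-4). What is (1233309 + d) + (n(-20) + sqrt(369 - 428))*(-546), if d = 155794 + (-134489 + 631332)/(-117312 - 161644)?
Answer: 387802739577/278956 - 546*I*sqrt(59) ≈ 1.3902e+6 - 4193.9*I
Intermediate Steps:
n(x) = -2 (n(x) = 8*(-1/4) = -2)
d = 43459174221/278956 (d = 155794 + 496843/(-278956) = 155794 + 496843*(-1/278956) = 155794 - 496843/278956 = 43459174221/278956 ≈ 1.5579e+5)
(1233309 + d) + (n(-20) + sqrt(369 - 428))*(-546) = (1233309 + 43459174221/278956) + (-2 + sqrt(369 - 428))*(-546) = 387498119625/278956 + (-2 + sqrt(-59))*(-546) = 387498119625/278956 + (-2 + I*sqrt(59))*(-546) = 387498119625/278956 + (1092 - 546*I*sqrt(59)) = 387802739577/278956 - 546*I*sqrt(59)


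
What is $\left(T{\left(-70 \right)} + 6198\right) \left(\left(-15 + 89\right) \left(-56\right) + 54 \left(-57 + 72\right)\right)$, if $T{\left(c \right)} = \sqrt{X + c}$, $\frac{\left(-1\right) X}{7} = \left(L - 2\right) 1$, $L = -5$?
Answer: $-20664132 - 3334 i \sqrt{21} \approx -2.0664 \cdot 10^{7} - 15278.0 i$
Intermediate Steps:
$X = 49$ ($X = - 7 \left(-5 - 2\right) 1 = - 7 \left(\left(-7\right) 1\right) = \left(-7\right) \left(-7\right) = 49$)
$T{\left(c \right)} = \sqrt{49 + c}$
$\left(T{\left(-70 \right)} + 6198\right) \left(\left(-15 + 89\right) \left(-56\right) + 54 \left(-57 + 72\right)\right) = \left(\sqrt{49 - 70} + 6198\right) \left(\left(-15 + 89\right) \left(-56\right) + 54 \left(-57 + 72\right)\right) = \left(\sqrt{-21} + 6198\right) \left(74 \left(-56\right) + 54 \cdot 15\right) = \left(i \sqrt{21} + 6198\right) \left(-4144 + 810\right) = \left(6198 + i \sqrt{21}\right) \left(-3334\right) = -20664132 - 3334 i \sqrt{21}$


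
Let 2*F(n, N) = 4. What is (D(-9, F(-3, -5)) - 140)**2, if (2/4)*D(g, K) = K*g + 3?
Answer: 28900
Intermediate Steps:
F(n, N) = 2 (F(n, N) = (1/2)*4 = 2)
D(g, K) = 6 + 2*K*g (D(g, K) = 2*(K*g + 3) = 2*(3 + K*g) = 6 + 2*K*g)
(D(-9, F(-3, -5)) - 140)**2 = ((6 + 2*2*(-9)) - 140)**2 = ((6 - 36) - 140)**2 = (-30 - 140)**2 = (-170)**2 = 28900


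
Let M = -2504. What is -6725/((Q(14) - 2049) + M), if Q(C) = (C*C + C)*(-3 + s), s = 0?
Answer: 6725/5183 ≈ 1.2975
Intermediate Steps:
Q(C) = -3*C - 3*C² (Q(C) = (C*C + C)*(-3 + 0) = (C² + C)*(-3) = (C + C²)*(-3) = -3*C - 3*C²)
-6725/((Q(14) - 2049) + M) = -6725/((3*14*(-1 - 1*14) - 2049) - 2504) = -6725/((3*14*(-1 - 14) - 2049) - 2504) = -6725/((3*14*(-15) - 2049) - 2504) = -6725/((-630 - 2049) - 2504) = -6725/(-2679 - 2504) = -6725/(-5183) = -6725*(-1/5183) = 6725/5183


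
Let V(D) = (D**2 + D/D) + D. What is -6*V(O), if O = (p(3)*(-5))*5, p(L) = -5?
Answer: -94506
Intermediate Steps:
O = 125 (O = -5*(-5)*5 = 25*5 = 125)
V(D) = 1 + D + D**2 (V(D) = (D**2 + 1) + D = (1 + D**2) + D = 1 + D + D**2)
-6*V(O) = -6*(1 + 125 + 125**2) = -6*(1 + 125 + 15625) = -6*15751 = -94506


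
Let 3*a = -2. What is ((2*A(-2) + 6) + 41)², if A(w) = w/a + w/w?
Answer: 3025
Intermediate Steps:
a = -⅔ (a = (⅓)*(-2) = -⅔ ≈ -0.66667)
A(w) = 1 - 3*w/2 (A(w) = w/(-⅔) + w/w = w*(-3/2) + 1 = -3*w/2 + 1 = 1 - 3*w/2)
((2*A(-2) + 6) + 41)² = ((2*(1 - 3/2*(-2)) + 6) + 41)² = ((2*(1 + 3) + 6) + 41)² = ((2*4 + 6) + 41)² = ((8 + 6) + 41)² = (14 + 41)² = 55² = 3025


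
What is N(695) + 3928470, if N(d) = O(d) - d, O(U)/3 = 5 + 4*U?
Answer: 3936130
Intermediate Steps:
O(U) = 15 + 12*U (O(U) = 3*(5 + 4*U) = 15 + 12*U)
N(d) = 15 + 11*d (N(d) = (15 + 12*d) - d = 15 + 11*d)
N(695) + 3928470 = (15 + 11*695) + 3928470 = (15 + 7645) + 3928470 = 7660 + 3928470 = 3936130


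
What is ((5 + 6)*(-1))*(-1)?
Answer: 11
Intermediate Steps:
((5 + 6)*(-1))*(-1) = (11*(-1))*(-1) = -11*(-1) = 11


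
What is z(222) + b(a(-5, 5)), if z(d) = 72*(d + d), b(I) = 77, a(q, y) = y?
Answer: 32045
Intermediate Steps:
z(d) = 144*d (z(d) = 72*(2*d) = 144*d)
z(222) + b(a(-5, 5)) = 144*222 + 77 = 31968 + 77 = 32045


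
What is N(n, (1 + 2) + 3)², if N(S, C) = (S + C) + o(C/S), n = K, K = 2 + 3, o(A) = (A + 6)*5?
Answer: 2209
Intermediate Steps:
o(A) = 30 + 5*A (o(A) = (6 + A)*5 = 30 + 5*A)
K = 5
n = 5
N(S, C) = 30 + C + S + 5*C/S (N(S, C) = (S + C) + (30 + 5*(C/S)) = (C + S) + (30 + 5*C/S) = 30 + C + S + 5*C/S)
N(n, (1 + 2) + 3)² = (30 + ((1 + 2) + 3) + 5 + 5*((1 + 2) + 3)/5)² = (30 + (3 + 3) + 5 + 5*(3 + 3)*(⅕))² = (30 + 6 + 5 + 5*6*(⅕))² = (30 + 6 + 5 + 6)² = 47² = 2209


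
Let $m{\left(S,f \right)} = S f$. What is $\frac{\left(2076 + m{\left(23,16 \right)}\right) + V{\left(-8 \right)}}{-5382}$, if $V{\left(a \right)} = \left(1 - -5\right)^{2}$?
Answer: $- \frac{1240}{2691} \approx -0.4608$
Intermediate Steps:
$V{\left(a \right)} = 36$ ($V{\left(a \right)} = \left(1 + 5\right)^{2} = 6^{2} = 36$)
$\frac{\left(2076 + m{\left(23,16 \right)}\right) + V{\left(-8 \right)}}{-5382} = \frac{\left(2076 + 23 \cdot 16\right) + 36}{-5382} = \left(\left(2076 + 368\right) + 36\right) \left(- \frac{1}{5382}\right) = \left(2444 + 36\right) \left(- \frac{1}{5382}\right) = 2480 \left(- \frac{1}{5382}\right) = - \frac{1240}{2691}$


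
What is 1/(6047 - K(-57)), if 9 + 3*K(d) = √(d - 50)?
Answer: 54450/329422607 + 3*I*√107/329422607 ≈ 0.00016529 + 9.4202e-8*I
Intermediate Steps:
K(d) = -3 + √(-50 + d)/3 (K(d) = -3 + √(d - 50)/3 = -3 + √(-50 + d)/3)
1/(6047 - K(-57)) = 1/(6047 - (-3 + √(-50 - 57)/3)) = 1/(6047 - (-3 + √(-107)/3)) = 1/(6047 - (-3 + (I*√107)/3)) = 1/(6047 - (-3 + I*√107/3)) = 1/(6047 + (3 - I*√107/3)) = 1/(6050 - I*√107/3)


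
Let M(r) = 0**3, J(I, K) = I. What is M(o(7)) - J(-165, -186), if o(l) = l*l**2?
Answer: 165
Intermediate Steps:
o(l) = l**3
M(r) = 0
M(o(7)) - J(-165, -186) = 0 - 1*(-165) = 0 + 165 = 165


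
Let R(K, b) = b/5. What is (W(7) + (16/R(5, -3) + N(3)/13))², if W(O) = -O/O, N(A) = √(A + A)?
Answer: 1164295/1521 - 166*√6/39 ≈ 755.05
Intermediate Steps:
N(A) = √2*√A (N(A) = √(2*A) = √2*√A)
R(K, b) = b/5 (R(K, b) = b*(⅕) = b/5)
W(O) = -1 (W(O) = -1*1 = -1)
(W(7) + (16/R(5, -3) + N(3)/13))² = (-1 + (16/(((⅕)*(-3))) + (√2*√3)/13))² = (-1 + (16/(-⅗) + √6*(1/13)))² = (-1 + (16*(-5/3) + √6/13))² = (-1 + (-80/3 + √6/13))² = (-83/3 + √6/13)²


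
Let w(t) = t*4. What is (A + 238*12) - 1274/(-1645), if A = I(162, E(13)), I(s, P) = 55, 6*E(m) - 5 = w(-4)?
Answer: 684267/235 ≈ 2911.8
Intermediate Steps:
w(t) = 4*t
E(m) = -11/6 (E(m) = ⅚ + (4*(-4))/6 = ⅚ + (⅙)*(-16) = ⅚ - 8/3 = -11/6)
A = 55
(A + 238*12) - 1274/(-1645) = (55 + 238*12) - 1274/(-1645) = (55 + 2856) - 1274*(-1/1645) = 2911 + 182/235 = 684267/235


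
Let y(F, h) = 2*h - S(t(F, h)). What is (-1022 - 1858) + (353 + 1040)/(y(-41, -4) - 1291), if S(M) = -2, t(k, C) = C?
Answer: -3736753/1297 ≈ -2881.1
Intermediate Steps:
y(F, h) = 2 + 2*h (y(F, h) = 2*h - 1*(-2) = 2*h + 2 = 2 + 2*h)
(-1022 - 1858) + (353 + 1040)/(y(-41, -4) - 1291) = (-1022 - 1858) + (353 + 1040)/((2 + 2*(-4)) - 1291) = -2880 + 1393/((2 - 8) - 1291) = -2880 + 1393/(-6 - 1291) = -2880 + 1393/(-1297) = -2880 + 1393*(-1/1297) = -2880 - 1393/1297 = -3736753/1297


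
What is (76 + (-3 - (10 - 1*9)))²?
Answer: 5184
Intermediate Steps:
(76 + (-3 - (10 - 1*9)))² = (76 + (-3 - (10 - 9)))² = (76 + (-3 - 1*1))² = (76 + (-3 - 1))² = (76 - 4)² = 72² = 5184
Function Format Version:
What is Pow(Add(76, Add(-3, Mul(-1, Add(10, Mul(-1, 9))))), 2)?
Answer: 5184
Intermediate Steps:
Pow(Add(76, Add(-3, Mul(-1, Add(10, Mul(-1, 9))))), 2) = Pow(Add(76, Add(-3, Mul(-1, Add(10, -9)))), 2) = Pow(Add(76, Add(-3, Mul(-1, 1))), 2) = Pow(Add(76, Add(-3, -1)), 2) = Pow(Add(76, -4), 2) = Pow(72, 2) = 5184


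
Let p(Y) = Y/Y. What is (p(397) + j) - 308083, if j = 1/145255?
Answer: -44750450909/145255 ≈ -3.0808e+5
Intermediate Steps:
p(Y) = 1
j = 1/145255 ≈ 6.8844e-6
(p(397) + j) - 308083 = (1 + 1/145255) - 308083 = 145256/145255 - 308083 = -44750450909/145255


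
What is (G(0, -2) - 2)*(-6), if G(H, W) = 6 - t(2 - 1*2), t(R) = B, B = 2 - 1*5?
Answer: -42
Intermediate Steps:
B = -3 (B = 2 - 5 = -3)
t(R) = -3
G(H, W) = 9 (G(H, W) = 6 - 1*(-3) = 6 + 3 = 9)
(G(0, -2) - 2)*(-6) = (9 - 2)*(-6) = 7*(-6) = -42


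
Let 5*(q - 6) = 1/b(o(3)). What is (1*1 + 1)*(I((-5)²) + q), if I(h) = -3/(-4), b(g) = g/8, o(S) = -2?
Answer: 119/10 ≈ 11.900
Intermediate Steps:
b(g) = g/8 (b(g) = g*(⅛) = g/8)
q = 26/5 (q = 6 + 1/(5*(((⅛)*(-2)))) = 6 + 1/(5*(-¼)) = 6 + (⅕)*(-4) = 6 - ⅘ = 26/5 ≈ 5.2000)
I(h) = ¾ (I(h) = -3*(-¼) = ¾)
(1*1 + 1)*(I((-5)²) + q) = (1*1 + 1)*(¾ + 26/5) = (1 + 1)*(119/20) = 2*(119/20) = 119/10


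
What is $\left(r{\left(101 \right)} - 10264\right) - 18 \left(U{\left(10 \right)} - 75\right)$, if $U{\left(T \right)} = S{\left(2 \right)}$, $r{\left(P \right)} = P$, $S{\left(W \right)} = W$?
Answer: $-8849$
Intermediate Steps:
$U{\left(T \right)} = 2$
$\left(r{\left(101 \right)} - 10264\right) - 18 \left(U{\left(10 \right)} - 75\right) = \left(101 - 10264\right) - 18 \left(2 - 75\right) = \left(101 - 10264\right) - -1314 = -10163 + 1314 = -8849$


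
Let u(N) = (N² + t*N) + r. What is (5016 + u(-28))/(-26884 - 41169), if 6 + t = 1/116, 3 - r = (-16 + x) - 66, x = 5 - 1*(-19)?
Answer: -174834/1973537 ≈ -0.088589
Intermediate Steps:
x = 24 (x = 5 + 19 = 24)
r = 61 (r = 3 - ((-16 + 24) - 66) = 3 - (8 - 66) = 3 - 1*(-58) = 3 + 58 = 61)
t = -695/116 (t = -6 + 1/116 = -695/116 ≈ -5.9914)
u(N) = 61 + N² - 695*N/116 (u(N) = (N² - 695*N/116) + 61 = 61 + N² - 695*N/116)
(5016 + u(-28))/(-26884 - 41169) = (5016 + (61 + (-28)² - 695/116*(-28)))/(-26884 - 41169) = (5016 + (61 + 784 + 4865/29))/(-68053) = (5016 + 29370/29)*(-1/68053) = (174834/29)*(-1/68053) = -174834/1973537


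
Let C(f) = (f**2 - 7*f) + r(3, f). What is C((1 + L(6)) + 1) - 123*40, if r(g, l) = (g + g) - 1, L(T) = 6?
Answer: -4907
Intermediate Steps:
r(g, l) = -1 + 2*g (r(g, l) = 2*g - 1 = -1 + 2*g)
C(f) = 5 + f**2 - 7*f (C(f) = (f**2 - 7*f) + (-1 + 2*3) = (f**2 - 7*f) + (-1 + 6) = (f**2 - 7*f) + 5 = 5 + f**2 - 7*f)
C((1 + L(6)) + 1) - 123*40 = (5 + ((1 + 6) + 1)**2 - 7*((1 + 6) + 1)) - 123*40 = (5 + (7 + 1)**2 - 7*(7 + 1)) - 4920 = (5 + 8**2 - 7*8) - 4920 = (5 + 64 - 56) - 4920 = 13 - 4920 = -4907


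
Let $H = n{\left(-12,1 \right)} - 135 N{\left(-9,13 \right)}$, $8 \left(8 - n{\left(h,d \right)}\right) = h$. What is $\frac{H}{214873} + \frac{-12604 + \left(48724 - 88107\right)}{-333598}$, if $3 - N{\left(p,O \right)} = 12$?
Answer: $\frac{5789546701}{35840601527} \approx 0.16154$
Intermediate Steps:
$N{\left(p,O \right)} = -9$ ($N{\left(p,O \right)} = 3 - 12 = -9$)
$n{\left(h,d \right)} = 8 - \frac{h}{8}$
$H = \frac{2449}{2}$ ($H = \left(8 - - \frac{3}{2}\right) - -1215 = \left(8 + \frac{3}{2}\right) + 1215 = \frac{19}{2} + 1215 = \frac{2449}{2} \approx 1224.5$)
$\frac{H}{214873} + \frac{-12604 + \left(48724 - 88107\right)}{-333598} = \frac{2449}{2 \cdot 214873} + \frac{-12604 + \left(48724 - 88107\right)}{-333598} = \frac{2449}{2} \cdot \frac{1}{214873} + \left(-12604 - 39383\right) \left(- \frac{1}{333598}\right) = \frac{2449}{429746} - - \frac{51987}{333598} = \frac{2449}{429746} + \frac{51987}{333598} = \frac{5789546701}{35840601527}$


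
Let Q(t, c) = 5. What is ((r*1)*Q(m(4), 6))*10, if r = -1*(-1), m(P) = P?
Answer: 50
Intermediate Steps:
r = 1
((r*1)*Q(m(4), 6))*10 = ((1*1)*5)*10 = (1*5)*10 = 5*10 = 50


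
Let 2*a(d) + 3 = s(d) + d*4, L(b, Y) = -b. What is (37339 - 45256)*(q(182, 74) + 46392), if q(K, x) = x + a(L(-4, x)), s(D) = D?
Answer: -735877233/2 ≈ -3.6794e+8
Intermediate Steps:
a(d) = -3/2 + 5*d/2 (a(d) = -3/2 + (d + d*4)/2 = -3/2 + (d + 4*d)/2 = -3/2 + (5*d)/2 = -3/2 + 5*d/2)
q(K, x) = 17/2 + x (q(K, x) = x + (-3/2 + 5*(-1*(-4))/2) = x + (-3/2 + (5/2)*4) = x + (-3/2 + 10) = x + 17/2 = 17/2 + x)
(37339 - 45256)*(q(182, 74) + 46392) = (37339 - 45256)*((17/2 + 74) + 46392) = -7917*(165/2 + 46392) = -7917*92949/2 = -735877233/2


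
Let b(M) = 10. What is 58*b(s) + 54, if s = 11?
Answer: 634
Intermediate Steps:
58*b(s) + 54 = 58*10 + 54 = 580 + 54 = 634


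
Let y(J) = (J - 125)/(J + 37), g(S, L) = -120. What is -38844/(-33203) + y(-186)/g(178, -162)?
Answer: 684204587/593669640 ≈ 1.1525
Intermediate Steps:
y(J) = (-125 + J)/(37 + J)
-38844/(-33203) + y(-186)/g(178, -162) = -38844/(-33203) + ((-125 - 186)/(37 - 186))/(-120) = -38844*(-1/33203) + (-311/(-149))*(-1/120) = 38844/33203 - 1/149*(-311)*(-1/120) = 38844/33203 + (311/149)*(-1/120) = 38844/33203 - 311/17880 = 684204587/593669640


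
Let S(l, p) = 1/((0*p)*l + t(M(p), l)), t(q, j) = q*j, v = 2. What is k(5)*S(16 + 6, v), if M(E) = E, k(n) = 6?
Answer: 3/22 ≈ 0.13636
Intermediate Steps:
t(q, j) = j*q
S(l, p) = 1/(l*p) (S(l, p) = 1/((0*p)*l + l*p) = 1/(0*l + l*p) = 1/(0 + l*p) = 1/(l*p))
k(5)*S(16 + 6, v) = 6*(1/((16 + 6)*2)) = 6*((½)/22) = 6*((1/22)*(½)) = 6*(1/44) = 3/22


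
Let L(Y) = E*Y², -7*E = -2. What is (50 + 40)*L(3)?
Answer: 1620/7 ≈ 231.43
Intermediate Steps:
E = 2/7 (E = -⅐*(-2) = 2/7 ≈ 0.28571)
L(Y) = 2*Y²/7
(50 + 40)*L(3) = (50 + 40)*((2/7)*3²) = 90*((2/7)*9) = 90*(18/7) = 1620/7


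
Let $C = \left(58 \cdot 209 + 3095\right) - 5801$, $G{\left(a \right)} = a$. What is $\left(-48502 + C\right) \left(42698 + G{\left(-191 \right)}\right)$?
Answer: $-1661428602$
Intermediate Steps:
$C = 9416$ ($C = \left(12122 + 3095\right) - 5801 = 15217 - 5801 = 9416$)
$\left(-48502 + C\right) \left(42698 + G{\left(-191 \right)}\right) = \left(-48502 + 9416\right) \left(42698 - 191\right) = \left(-39086\right) 42507 = -1661428602$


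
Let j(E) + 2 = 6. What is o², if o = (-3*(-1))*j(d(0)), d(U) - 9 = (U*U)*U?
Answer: 144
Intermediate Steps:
d(U) = 9 + U³ (d(U) = 9 + (U*U)*U = 9 + U²*U = 9 + U³)
j(E) = 4 (j(E) = -2 + 6 = 4)
o = 12 (o = -3*(-1)*4 = 3*4 = 12)
o² = 12² = 144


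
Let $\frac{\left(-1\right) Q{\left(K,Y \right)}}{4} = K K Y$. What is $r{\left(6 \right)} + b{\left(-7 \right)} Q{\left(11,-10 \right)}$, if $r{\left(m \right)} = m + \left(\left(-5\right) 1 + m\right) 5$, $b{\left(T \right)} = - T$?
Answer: $33891$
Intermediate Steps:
$Q{\left(K,Y \right)} = - 4 Y K^{2}$ ($Q{\left(K,Y \right)} = - 4 K K Y = - 4 K^{2} Y = - 4 Y K^{2}$)
$r{\left(m \right)} = -25 + 6 m$ ($r{\left(m \right)} = m + \left(-5 + m\right) 5 = m + \left(-25 + 5 m\right) = -25 + 6 m$)
$r{\left(6 \right)} + b{\left(-7 \right)} Q{\left(11,-10 \right)} = \left(-25 + 6 \cdot 6\right) + \left(-1\right) \left(-7\right) \left(\left(-4\right) \left(-10\right) 11^{2}\right) = \left(-25 + 36\right) + 7 \left(\left(-4\right) \left(-10\right) 121\right) = 11 + 7 \cdot 4840 = 11 + 33880 = 33891$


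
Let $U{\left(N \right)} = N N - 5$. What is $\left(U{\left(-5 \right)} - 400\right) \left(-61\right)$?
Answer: $23180$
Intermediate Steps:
$U{\left(N \right)} = -5 + N^{2}$ ($U{\left(N \right)} = N^{2} - 5 = -5 + N^{2}$)
$\left(U{\left(-5 \right)} - 400\right) \left(-61\right) = \left(\left(-5 + \left(-5\right)^{2}\right) - 400\right) \left(-61\right) = \left(\left(-5 + 25\right) - 400\right) \left(-61\right) = \left(20 - 400\right) \left(-61\right) = \left(-380\right) \left(-61\right) = 23180$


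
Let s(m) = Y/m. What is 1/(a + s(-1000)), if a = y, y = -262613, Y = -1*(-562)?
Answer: -500/131306781 ≈ -3.8079e-6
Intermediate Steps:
Y = 562
s(m) = 562/m
a = -262613
1/(a + s(-1000)) = 1/(-262613 + 562/(-1000)) = 1/(-262613 + 562*(-1/1000)) = 1/(-262613 - 281/500) = 1/(-131306781/500) = -500/131306781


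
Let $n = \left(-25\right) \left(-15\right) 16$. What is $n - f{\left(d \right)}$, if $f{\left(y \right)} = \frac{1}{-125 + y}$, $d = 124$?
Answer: $6001$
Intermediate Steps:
$n = 6000$ ($n = 375 \cdot 16 = 6000$)
$n - f{\left(d \right)} = 6000 - \frac{1}{-125 + 124} = 6000 - \frac{1}{-1} = 6000 - -1 = 6000 + 1 = 6001$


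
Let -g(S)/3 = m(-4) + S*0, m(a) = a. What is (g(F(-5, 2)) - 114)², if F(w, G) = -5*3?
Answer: 10404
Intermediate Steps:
F(w, G) = -15
g(S) = 12 (g(S) = -3*(-4 + S*0) = -3*(-4 + 0) = -3*(-4) = 12)
(g(F(-5, 2)) - 114)² = (12 - 114)² = (-102)² = 10404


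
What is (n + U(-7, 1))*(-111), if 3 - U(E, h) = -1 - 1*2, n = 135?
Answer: -15651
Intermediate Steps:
U(E, h) = 6 (U(E, h) = 3 - (-1 - 1*2) = 3 - (-1 - 2) = 3 - 1*(-3) = 3 + 3 = 6)
(n + U(-7, 1))*(-111) = (135 + 6)*(-111) = 141*(-111) = -15651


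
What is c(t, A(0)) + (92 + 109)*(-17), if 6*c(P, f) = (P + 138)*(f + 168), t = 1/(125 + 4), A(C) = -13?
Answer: 114707/774 ≈ 148.20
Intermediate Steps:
t = 1/129 ≈ 0.0077519
c(P, f) = (138 + P)*(168 + f)/6 (c(P, f) = ((P + 138)*(f + 168))/6 = ((138 + P)*(168 + f))/6 = (138 + P)*(168 + f)/6)
c(t, A(0)) + (92 + 109)*(-17) = (3864 + 23*(-13) + 28*(1/129) + (1/6)*(1/129)*(-13)) + (92 + 109)*(-17) = (3864 - 299 + 28/129 - 13/774) + 201*(-17) = 2759465/774 - 3417 = 114707/774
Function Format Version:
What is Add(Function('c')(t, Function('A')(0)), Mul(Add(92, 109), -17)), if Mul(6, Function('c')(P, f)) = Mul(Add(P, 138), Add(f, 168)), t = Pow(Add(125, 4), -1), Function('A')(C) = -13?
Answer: Rational(114707, 774) ≈ 148.20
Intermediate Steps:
t = Rational(1, 129) (t = Pow(129, -1) = Rational(1, 129) ≈ 0.0077519)
Function('c')(P, f) = Mul(Rational(1, 6), Add(138, P), Add(168, f)) (Function('c')(P, f) = Mul(Rational(1, 6), Mul(Add(P, 138), Add(f, 168))) = Mul(Rational(1, 6), Mul(Add(138, P), Add(168, f))) = Mul(Rational(1, 6), Add(138, P), Add(168, f)))
Add(Function('c')(t, Function('A')(0)), Mul(Add(92, 109), -17)) = Add(Add(3864, Mul(23, -13), Mul(28, Rational(1, 129)), Mul(Rational(1, 6), Rational(1, 129), -13)), Mul(Add(92, 109), -17)) = Add(Add(3864, -299, Rational(28, 129), Rational(-13, 774)), Mul(201, -17)) = Add(Rational(2759465, 774), -3417) = Rational(114707, 774)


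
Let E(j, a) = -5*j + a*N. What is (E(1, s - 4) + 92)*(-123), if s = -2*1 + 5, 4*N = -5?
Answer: -43419/4 ≈ -10855.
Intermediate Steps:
N = -5/4 (N = (¼)*(-5) = -5/4 ≈ -1.2500)
s = 3 (s = -2 + 5 = 3)
E(j, a) = -5*j - 5*a/4 (E(j, a) = -5*j + a*(-5/4) = -5*j - 5*a/4)
(E(1, s - 4) + 92)*(-123) = ((-5*1 - 5*(3 - 4)/4) + 92)*(-123) = ((-5 - 5/4*(-1)) + 92)*(-123) = ((-5 + 5/4) + 92)*(-123) = (-15/4 + 92)*(-123) = (353/4)*(-123) = -43419/4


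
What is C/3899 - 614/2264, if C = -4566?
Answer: -6365705/4413668 ≈ -1.4423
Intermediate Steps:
C/3899 - 614/2264 = -4566/3899 - 614/2264 = -4566*1/3899 - 614*1/2264 = -4566/3899 - 307/1132 = -6365705/4413668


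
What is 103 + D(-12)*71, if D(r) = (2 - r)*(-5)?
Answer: -4867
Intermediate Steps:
D(r) = -10 + 5*r
103 + D(-12)*71 = 103 + (-10 + 5*(-12))*71 = 103 + (-10 - 60)*71 = 103 - 70*71 = 103 - 4970 = -4867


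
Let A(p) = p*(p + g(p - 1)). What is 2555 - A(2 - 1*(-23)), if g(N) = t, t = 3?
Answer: 1855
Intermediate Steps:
g(N) = 3
A(p) = p*(3 + p) (A(p) = p*(p + 3) = p*(3 + p))
2555 - A(2 - 1*(-23)) = 2555 - (2 - 1*(-23))*(3 + (2 - 1*(-23))) = 2555 - (2 + 23)*(3 + (2 + 23)) = 2555 - 25*(3 + 25) = 2555 - 25*28 = 2555 - 1*700 = 2555 - 700 = 1855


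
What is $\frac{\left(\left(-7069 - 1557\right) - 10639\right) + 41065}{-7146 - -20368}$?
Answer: $\frac{10900}{6611} \approx 1.6488$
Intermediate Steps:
$\frac{\left(\left(-7069 - 1557\right) - 10639\right) + 41065}{-7146 - -20368} = \frac{\left(-8626 - 10639\right) + 41065}{-7146 + 20368} = \frac{-19265 + 41065}{13222} = 21800 \cdot \frac{1}{13222} = \frac{10900}{6611}$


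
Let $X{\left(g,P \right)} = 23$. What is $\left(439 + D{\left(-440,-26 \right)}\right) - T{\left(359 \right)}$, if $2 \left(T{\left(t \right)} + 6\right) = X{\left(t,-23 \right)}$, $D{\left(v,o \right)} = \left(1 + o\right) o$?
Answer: $\frac{2167}{2} \approx 1083.5$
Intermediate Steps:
$D{\left(v,o \right)} = o \left(1 + o\right)$
$T{\left(t \right)} = \frac{11}{2}$ ($T{\left(t \right)} = -6 + \frac{1}{2} \cdot 23 = -6 + \frac{23}{2} = \frac{11}{2}$)
$\left(439 + D{\left(-440,-26 \right)}\right) - T{\left(359 \right)} = \left(439 - 26 \left(1 - 26\right)\right) - \frac{11}{2} = \left(439 - -650\right) - \frac{11}{2} = \left(439 + 650\right) - \frac{11}{2} = 1089 - \frac{11}{2} = \frac{2167}{2}$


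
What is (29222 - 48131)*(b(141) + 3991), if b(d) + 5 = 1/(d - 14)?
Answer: -9572170707/127 ≈ -7.5371e+7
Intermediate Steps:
b(d) = -5 + 1/(-14 + d) (b(d) = -5 + 1/(d - 14) = -5 + 1/(-14 + d))
(29222 - 48131)*(b(141) + 3991) = (29222 - 48131)*((71 - 5*141)/(-14 + 141) + 3991) = -18909*((71 - 705)/127 + 3991) = -18909*((1/127)*(-634) + 3991) = -18909*(-634/127 + 3991) = -18909*506223/127 = -9572170707/127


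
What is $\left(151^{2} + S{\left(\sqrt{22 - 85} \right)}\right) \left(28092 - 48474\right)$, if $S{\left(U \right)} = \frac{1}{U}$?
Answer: $-464729982 + \frac{6794 i \sqrt{7}}{7} \approx -4.6473 \cdot 10^{8} + 2567.9 i$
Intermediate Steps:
$\left(151^{2} + S{\left(\sqrt{22 - 85} \right)}\right) \left(28092 - 48474\right) = \left(151^{2} + \frac{1}{\sqrt{22 - 85}}\right) \left(28092 - 48474\right) = \left(22801 + \frac{1}{\sqrt{-63}}\right) \left(-20382\right) = \left(22801 + \frac{1}{3 i \sqrt{7}}\right) \left(-20382\right) = \left(22801 - \frac{i \sqrt{7}}{21}\right) \left(-20382\right) = -464729982 + \frac{6794 i \sqrt{7}}{7}$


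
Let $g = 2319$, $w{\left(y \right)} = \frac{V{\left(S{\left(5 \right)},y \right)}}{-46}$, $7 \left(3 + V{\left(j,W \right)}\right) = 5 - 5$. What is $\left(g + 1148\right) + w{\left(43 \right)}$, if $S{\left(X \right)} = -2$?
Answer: $\frac{159485}{46} \approx 3467.1$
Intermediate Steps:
$V{\left(j,W \right)} = -3$ ($V{\left(j,W \right)} = -3 + \frac{5 - 5}{7} = -3 + \frac{1}{7} \cdot 0 = -3 + 0 = -3$)
$w{\left(y \right)} = \frac{3}{46}$ ($w{\left(y \right)} = - \frac{3}{-46} = \left(-3\right) \left(- \frac{1}{46}\right) = \frac{3}{46}$)
$\left(g + 1148\right) + w{\left(43 \right)} = \left(2319 + 1148\right) + \frac{3}{46} = 3467 + \frac{3}{46} = \frac{159485}{46}$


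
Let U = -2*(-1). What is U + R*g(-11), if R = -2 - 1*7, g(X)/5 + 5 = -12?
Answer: 767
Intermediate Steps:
g(X) = -85 (g(X) = -25 + 5*(-12) = -25 - 60 = -85)
R = -9 (R = -2 - 7 = -9)
U = 2
U + R*g(-11) = 2 - 9*(-85) = 2 + 765 = 767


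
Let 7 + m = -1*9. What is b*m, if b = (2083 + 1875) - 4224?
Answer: 4256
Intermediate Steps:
m = -16 (m = -7 - 1*9 = -7 - 9 = -16)
b = -266 (b = 3958 - 4224 = -266)
b*m = -266*(-16) = 4256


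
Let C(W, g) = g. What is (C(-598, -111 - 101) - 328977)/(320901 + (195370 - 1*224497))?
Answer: -47027/41682 ≈ -1.1282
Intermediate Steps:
(C(-598, -111 - 101) - 328977)/(320901 + (195370 - 1*224497)) = ((-111 - 101) - 328977)/(320901 + (195370 - 1*224497)) = (-212 - 328977)/(320901 + (195370 - 224497)) = -329189/(320901 - 29127) = -329189/291774 = -329189*1/291774 = -47027/41682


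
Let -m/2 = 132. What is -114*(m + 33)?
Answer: 26334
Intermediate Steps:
m = -264 (m = -2*132 = -264)
-114*(m + 33) = -114*(-264 + 33) = -114*(-231) = 26334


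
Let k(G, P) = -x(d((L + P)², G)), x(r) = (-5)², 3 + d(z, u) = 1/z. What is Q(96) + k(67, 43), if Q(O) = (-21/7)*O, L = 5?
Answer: -313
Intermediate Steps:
d(z, u) = -3 + 1/z
x(r) = 25
k(G, P) = -25 (k(G, P) = -1*25 = -25)
Q(O) = -3*O (Q(O) = (-21*⅐)*O = -3*O)
Q(96) + k(67, 43) = -3*96 - 25 = -288 - 25 = -313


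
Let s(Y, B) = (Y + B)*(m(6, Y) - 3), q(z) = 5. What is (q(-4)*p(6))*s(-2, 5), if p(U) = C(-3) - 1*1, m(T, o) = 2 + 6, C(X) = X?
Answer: -300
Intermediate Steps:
m(T, o) = 8
p(U) = -4 (p(U) = -3 - 1*1 = -3 - 1 = -4)
s(Y, B) = 5*B + 5*Y (s(Y, B) = (Y + B)*(8 - 3) = (B + Y)*5 = 5*B + 5*Y)
(q(-4)*p(6))*s(-2, 5) = (5*(-4))*(5*5 + 5*(-2)) = -20*(25 - 10) = -20*15 = -300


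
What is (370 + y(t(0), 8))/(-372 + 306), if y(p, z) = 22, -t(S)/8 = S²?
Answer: -196/33 ≈ -5.9394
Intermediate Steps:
t(S) = -8*S²
(370 + y(t(0), 8))/(-372 + 306) = (370 + 22)/(-372 + 306) = 392/(-66) = 392*(-1/66) = -196/33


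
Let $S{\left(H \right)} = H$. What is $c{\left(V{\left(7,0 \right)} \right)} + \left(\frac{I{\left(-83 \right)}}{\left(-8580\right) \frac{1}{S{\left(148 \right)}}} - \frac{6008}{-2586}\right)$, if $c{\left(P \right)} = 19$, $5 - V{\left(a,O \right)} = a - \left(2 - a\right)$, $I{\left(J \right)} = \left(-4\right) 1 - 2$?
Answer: $\frac{19808947}{924495} \approx 21.427$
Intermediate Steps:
$I{\left(J \right)} = -6$ ($I{\left(J \right)} = -4 - 2 = -6$)
$V{\left(a,O \right)} = 7 - 2 a$ ($V{\left(a,O \right)} = 5 - \left(a - \left(2 - a\right)\right) = 5 - \left(a + \left(-2 + a\right)\right) = 5 - \left(-2 + 2 a\right) = 7 - 2 a$)
$c{\left(V{\left(7,0 \right)} \right)} + \left(\frac{I{\left(-83 \right)}}{\left(-8580\right) \frac{1}{S{\left(148 \right)}}} - \frac{6008}{-2586}\right) = 19 - \left(- \frac{3004}{1293} - \frac{74}{715}\right) = 19 - \left(- \frac{3004}{1293} + \frac{6}{\left(-8580\right) \frac{1}{148}}\right) = 19 + \left(- \frac{6}{- \frac{2145}{37}} + \frac{3004}{1293}\right) = 19 + \left(\left(-6\right) \left(- \frac{37}{2145}\right) + \frac{3004}{1293}\right) = 19 + \left(\frac{74}{715} + \frac{3004}{1293}\right) = 19 + \frac{2243542}{924495} = \frac{19808947}{924495}$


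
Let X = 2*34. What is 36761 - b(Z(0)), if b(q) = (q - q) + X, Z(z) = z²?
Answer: 36693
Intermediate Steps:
X = 68
b(q) = 68 (b(q) = (q - q) + 68 = 0 + 68 = 68)
36761 - b(Z(0)) = 36761 - 1*68 = 36761 - 68 = 36693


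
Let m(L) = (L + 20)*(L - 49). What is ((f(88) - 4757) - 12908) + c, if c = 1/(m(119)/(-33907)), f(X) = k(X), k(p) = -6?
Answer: -171972737/9730 ≈ -17675.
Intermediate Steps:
m(L) = (-49 + L)*(20 + L) (m(L) = (20 + L)*(-49 + L) = (-49 + L)*(20 + L))
f(X) = -6
c = -33907/9730 (c = 1/((-980 + 119² - 29*119)/(-33907)) = 1/((-980 + 14161 - 3451)*(-1/33907)) = 1/(9730*(-1/33907)) = 1/(-9730/33907) = -33907/9730 ≈ -3.4848)
((f(88) - 4757) - 12908) + c = ((-6 - 4757) - 12908) - 33907/9730 = (-4763 - 12908) - 33907/9730 = -17671 - 33907/9730 = -171972737/9730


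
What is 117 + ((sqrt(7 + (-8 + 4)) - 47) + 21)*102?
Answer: -2535 + 102*sqrt(3) ≈ -2358.3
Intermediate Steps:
117 + ((sqrt(7 + (-8 + 4)) - 47) + 21)*102 = 117 + ((sqrt(7 - 4) - 47) + 21)*102 = 117 + ((sqrt(3) - 47) + 21)*102 = 117 + ((-47 + sqrt(3)) + 21)*102 = 117 + (-26 + sqrt(3))*102 = 117 + (-2652 + 102*sqrt(3)) = -2535 + 102*sqrt(3)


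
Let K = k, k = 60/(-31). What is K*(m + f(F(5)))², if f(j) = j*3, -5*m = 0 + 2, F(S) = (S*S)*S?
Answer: -42097548/155 ≈ -2.7160e+5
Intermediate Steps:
F(S) = S³ (F(S) = S²*S = S³)
m = -⅖ (m = -(0 + 2)/5 = -⅕*2 = -⅖ ≈ -0.40000)
f(j) = 3*j
k = -60/31 (k = 60*(-1/31) = -60/31 ≈ -1.9355)
K = -60/31 ≈ -1.9355
K*(m + f(F(5)))² = -60*(-⅖ + 3*5³)²/31 = -60*(-⅖ + 3*125)²/31 = -60*(-⅖ + 375)²/31 = -60*(1873/5)²/31 = -60/31*3508129/25 = -42097548/155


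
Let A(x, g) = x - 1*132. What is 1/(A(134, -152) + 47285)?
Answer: 1/47287 ≈ 2.1147e-5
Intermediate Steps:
A(x, g) = -132 + x (A(x, g) = x - 132 = -132 + x)
1/(A(134, -152) + 47285) = 1/((-132 + 134) + 47285) = 1/(2 + 47285) = 1/47287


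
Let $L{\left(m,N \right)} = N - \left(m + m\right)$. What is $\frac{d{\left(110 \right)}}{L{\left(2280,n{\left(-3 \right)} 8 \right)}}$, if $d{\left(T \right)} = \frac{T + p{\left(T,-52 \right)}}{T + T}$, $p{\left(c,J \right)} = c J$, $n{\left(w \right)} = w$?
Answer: $\frac{17}{3056} \approx 0.0055628$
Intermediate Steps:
$p{\left(c,J \right)} = J c$
$d{\left(T \right)} = - \frac{51}{2}$ ($d{\left(T \right)} = \frac{T - 52 T}{T + T} = \frac{\left(-51\right) T}{2 T} = - 51 T \frac{1}{2 T} = - \frac{51}{2}$)
$L{\left(m,N \right)} = N - 2 m$
$\frac{d{\left(110 \right)}}{L{\left(2280,n{\left(-3 \right)} 8 \right)}} = - \frac{51}{2 \left(\left(-3\right) 8 - 4560\right)} = - \frac{51}{2 \left(-24 - 4560\right)} = - \frac{51}{2 \left(-4584\right)} = \left(- \frac{51}{2}\right) \left(- \frac{1}{4584}\right) = \frac{17}{3056}$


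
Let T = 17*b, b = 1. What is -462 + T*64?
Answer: 626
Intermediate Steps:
T = 17 (T = 17*1 = 17)
-462 + T*64 = -462 + 17*64 = -462 + 1088 = 626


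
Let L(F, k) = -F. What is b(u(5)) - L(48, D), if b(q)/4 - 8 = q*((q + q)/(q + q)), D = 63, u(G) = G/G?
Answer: 84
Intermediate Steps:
u(G) = 1
b(q) = 32 + 4*q (b(q) = 32 + 4*(q*((q + q)/(q + q))) = 32 + 4*(q*((2*q)/((2*q)))) = 32 + 4*(q*((2*q)*(1/(2*q)))) = 32 + 4*(q*1) = 32 + 4*q)
b(u(5)) - L(48, D) = (32 + 4*1) - (-1)*48 = (32 + 4) - 1*(-48) = 36 + 48 = 84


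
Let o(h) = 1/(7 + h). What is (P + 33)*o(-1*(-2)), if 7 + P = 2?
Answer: 28/9 ≈ 3.1111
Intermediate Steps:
P = -5 (P = -7 + 2 = -5)
(P + 33)*o(-1*(-2)) = (-5 + 33)/(7 - 1*(-2)) = 28/(7 + 2) = 28/9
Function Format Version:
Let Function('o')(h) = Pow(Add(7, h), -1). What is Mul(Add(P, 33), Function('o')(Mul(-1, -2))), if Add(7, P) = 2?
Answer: Rational(28, 9) ≈ 3.1111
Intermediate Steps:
P = -5 (P = Add(-7, 2) = -5)
Mul(Add(P, 33), Function('o')(Mul(-1, -2))) = Mul(Add(-5, 33), Pow(Add(7, Mul(-1, -2)), -1)) = Mul(28, Pow(Add(7, 2), -1)) = Mul(28, Pow(9, -1)) = Mul(28, Rational(1, 9)) = Rational(28, 9)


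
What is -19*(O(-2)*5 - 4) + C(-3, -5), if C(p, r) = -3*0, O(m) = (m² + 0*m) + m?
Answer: -114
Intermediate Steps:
O(m) = m + m² (O(m) = (m² + 0) + m = m² + m = m + m²)
C(p, r) = 0
-19*(O(-2)*5 - 4) + C(-3, -5) = -19*(-2*(1 - 2)*5 - 4) + 0 = -19*(-2*(-1)*5 - 4) + 0 = -19*(2*5 - 4) + 0 = -19*(10 - 4) + 0 = -19*6 + 0 = -114 + 0 = -114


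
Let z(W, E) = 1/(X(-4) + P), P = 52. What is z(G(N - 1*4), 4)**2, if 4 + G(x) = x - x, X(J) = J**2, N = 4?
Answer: 1/4624 ≈ 0.00021626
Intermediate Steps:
G(x) = -4 (G(x) = -4 + (x - x) = -4 + 0 = -4)
z(W, E) = 1/68 (z(W, E) = 1/((-4)**2 + 52) = 1/(16 + 52) = 1/68)
z(G(N - 1*4), 4)**2 = (1/68)**2 = 1/4624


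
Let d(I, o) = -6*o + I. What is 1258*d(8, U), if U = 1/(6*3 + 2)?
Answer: 48433/5 ≈ 9686.6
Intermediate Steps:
U = 1/20 (U = 1/(18 + 2) = 1/20 ≈ 0.050000)
d(I, o) = I - 6*o
1258*d(8, U) = 1258*(8 - 6*1/20) = 1258*(8 - 3/10) = 1258*(77/10) = 48433/5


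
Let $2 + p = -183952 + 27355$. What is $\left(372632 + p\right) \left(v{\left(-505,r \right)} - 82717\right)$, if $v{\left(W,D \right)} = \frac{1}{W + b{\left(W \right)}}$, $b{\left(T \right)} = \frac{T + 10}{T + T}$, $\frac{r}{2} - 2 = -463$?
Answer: $- \frac{1821109018512837}{101911} \approx -1.787 \cdot 10^{10}$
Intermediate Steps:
$p = -156599$ ($p = -2 + \left(-183952 + 27355\right) = -2 - 156597 = -156599$)
$r = -922$ ($r = 4 + 2 \left(-463\right) = 4 - 926 = -922$)
$b{\left(T \right)} = \frac{10 + T}{2 T}$
$v{\left(W,D \right)} = \frac{1}{W + \frac{10 + W}{2 W}}$
$\left(372632 + p\right) \left(v{\left(-505,r \right)} - 82717\right) = \left(372632 - 156599\right) \left(2 \left(-505\right) \frac{1}{10 - 505 + 2 \left(-505\right)^{2}} - 82717\right) = 216033 \left(2 \left(-505\right) \frac{1}{10 - 505 + 2 \cdot 255025} - 82717\right) = 216033 \left(2 \left(-505\right) \frac{1}{10 - 505 + 510050} - 82717\right) = 216033 \left(2 \left(-505\right) \frac{1}{509555} - 82717\right) = 216033 \left(- \frac{202}{101911} - 82717\right) = 216033 \left(- \frac{8429772389}{101911}\right) = - \frac{1821109018512837}{101911}$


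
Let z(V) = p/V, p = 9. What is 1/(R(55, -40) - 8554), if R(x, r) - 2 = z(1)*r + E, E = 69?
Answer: -1/8843 ≈ -0.00011308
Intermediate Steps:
z(V) = 9/V
R(x, r) = 71 + 9*r (R(x, r) = 2 + ((9/1)*r + 69) = 2 + ((9*1)*r + 69) = 2 + (9*r + 69) = 2 + (69 + 9*r) = 71 + 9*r)
1/(R(55, -40) - 8554) = 1/((71 + 9*(-40)) - 8554) = 1/((71 - 360) - 8554) = 1/(-289 - 8554) = 1/(-8843) = -1/8843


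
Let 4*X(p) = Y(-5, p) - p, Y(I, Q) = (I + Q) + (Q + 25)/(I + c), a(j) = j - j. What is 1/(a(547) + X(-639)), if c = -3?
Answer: 16/287 ≈ 0.055749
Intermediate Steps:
a(j) = 0
Y(I, Q) = I + Q + (25 + Q)/(-3 + I) (Y(I, Q) = (I + Q) + (Q + 25)/(I - 3) = (I + Q) + (25 + Q)/(-3 + I) = I + Q + (25 + Q)/(-3 + I))
X(p) = -65/32 - p/32 (X(p) = ((25 + (-5)**2 - 3*(-5) - 2*p - 5*p)/(-3 - 5) - p)/4 = ((25 + 25 + 15 - 2*p - 5*p)/(-8) - p)/4 = (-(65 - 7*p)/8 - p)/4 = ((-65/8 + 7*p/8) - p)/4 = (-65/8 - p/8)/4 = -65/32 - p/32)
1/(a(547) + X(-639)) = 1/(0 + (-65/32 - 1/32*(-639))) = 1/(0 + (-65/32 + 639/32)) = 1/(0 + 287/16) = 1/(287/16) = 16/287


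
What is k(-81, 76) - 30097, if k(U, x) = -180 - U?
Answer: -30196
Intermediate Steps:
k(-81, 76) - 30097 = (-180 - 1*(-81)) - 30097 = (-180 + 81) - 30097 = -99 - 30097 = -30196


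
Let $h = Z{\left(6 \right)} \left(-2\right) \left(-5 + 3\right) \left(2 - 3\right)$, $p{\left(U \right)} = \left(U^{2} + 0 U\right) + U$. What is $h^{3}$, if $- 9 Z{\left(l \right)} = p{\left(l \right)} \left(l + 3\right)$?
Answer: $4741632$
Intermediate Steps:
$p{\left(U \right)} = U + U^{2}$ ($p{\left(U \right)} = \left(U^{2} + 0\right) + U = U^{2} + U = U + U^{2}$)
$Z{\left(l \right)} = - \frac{l \left(1 + l\right) \left(3 + l\right)}{9}$ ($Z{\left(l \right)} = - \frac{l \left(1 + l\right) \left(l + 3\right)}{9} = - \frac{l \left(1 + l\right) \left(3 + l\right)}{9}$)
$h = 168$ ($h = \left(- \frac{1}{9}\right) 6 \left(1 + 6\right) \left(3 + 6\right) \left(-2\right) \left(-5 + 3\right) \left(2 - 3\right) = \left(- \frac{1}{9}\right) 6 \cdot 7 \cdot 9 \left(-2\right) \left(\left(-2\right) \left(-1\right)\right) = \left(-42\right) \left(-2\right) 2 = 84 \cdot 2 = 168$)
$h^{3} = 168^{3} = 4741632$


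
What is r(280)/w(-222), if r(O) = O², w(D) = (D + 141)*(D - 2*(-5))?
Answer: 19600/4293 ≈ 4.5656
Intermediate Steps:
w(D) = (10 + D)*(141 + D) (w(D) = (141 + D)*(D + 10) = (141 + D)*(10 + D) = (10 + D)*(141 + D))
r(280)/w(-222) = 280²/(1410 + (-222)² + 151*(-222)) = 78400/(1410 + 49284 - 33522) = 78400/17172 = 78400*(1/17172) = 19600/4293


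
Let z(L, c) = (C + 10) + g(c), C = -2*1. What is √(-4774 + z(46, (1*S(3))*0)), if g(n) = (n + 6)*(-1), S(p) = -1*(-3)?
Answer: 2*I*√1193 ≈ 69.08*I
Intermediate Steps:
S(p) = 3
C = -2
g(n) = -6 - n (g(n) = (6 + n)*(-1) = -6 - n)
z(L, c) = 2 - c (z(L, c) = (-2 + 10) + (-6 - c) = 8 + (-6 - c) = 2 - c)
√(-4774 + z(46, (1*S(3))*0)) = √(-4774 + (2 - 1*3*0)) = √(-4774 + (2 - 3*0)) = √(-4774 + (2 - 1*0)) = √(-4774 + (2 + 0)) = √(-4774 + 2) = √(-4772) = 2*I*√1193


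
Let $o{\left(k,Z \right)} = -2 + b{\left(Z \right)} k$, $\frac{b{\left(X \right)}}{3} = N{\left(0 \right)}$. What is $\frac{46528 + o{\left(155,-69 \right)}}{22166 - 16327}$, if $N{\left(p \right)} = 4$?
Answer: $\frac{48386}{5839} \approx 8.2867$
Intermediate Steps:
$b{\left(X \right)} = 12$ ($b{\left(X \right)} = 3 \cdot 4 = 12$)
$o{\left(k,Z \right)} = -2 + 12 k$
$\frac{46528 + o{\left(155,-69 \right)}}{22166 - 16327} = \frac{46528 + \left(-2 + 12 \cdot 155\right)}{22166 - 16327} = \frac{46528 + \left(-2 + 1860\right)}{5839} = \left(46528 + 1858\right) \frac{1}{5839} = 48386 \cdot \frac{1}{5839} = \frac{48386}{5839}$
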